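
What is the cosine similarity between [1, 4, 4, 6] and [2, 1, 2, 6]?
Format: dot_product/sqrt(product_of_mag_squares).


dot = 50. |a|^2 = 69, |b|^2 = 45. cos = 50/sqrt(3105).

50/sqrt(3105)


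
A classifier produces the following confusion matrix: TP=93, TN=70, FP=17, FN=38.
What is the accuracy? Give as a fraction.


Accuracy = (TP + TN) / (TP + TN + FP + FN) = (93 + 70) / 218 = 163/218.

163/218


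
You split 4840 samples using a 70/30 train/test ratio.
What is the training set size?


Test set = 4840 * 30% = 1452. Training set = 4840 - 1452 = 3388.

3388


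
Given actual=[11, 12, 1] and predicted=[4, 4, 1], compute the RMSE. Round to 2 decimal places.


MSE = 37.6667. RMSE = sqrt(37.6667) = 6.14.

6.14


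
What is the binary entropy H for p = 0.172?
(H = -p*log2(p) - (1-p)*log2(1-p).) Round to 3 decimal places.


H = -0.172*log2(0.172) - 0.828*log2(0.828) = 0.662.

0.662


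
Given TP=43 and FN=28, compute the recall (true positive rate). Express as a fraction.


Recall = TP / (TP + FN) = 43 / 71 = 43/71.

43/71


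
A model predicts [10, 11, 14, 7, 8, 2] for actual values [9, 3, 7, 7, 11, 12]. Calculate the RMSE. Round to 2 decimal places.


MSE = 37.1667. RMSE = sqrt(37.1667) = 6.10.

6.10


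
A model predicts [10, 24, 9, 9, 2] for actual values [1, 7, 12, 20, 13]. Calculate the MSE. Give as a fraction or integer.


MSE = (1/5) * ((1-10)^2=81 + (7-24)^2=289 + (12-9)^2=9 + (20-9)^2=121 + (13-2)^2=121). Sum = 621. MSE = 621/5.

621/5


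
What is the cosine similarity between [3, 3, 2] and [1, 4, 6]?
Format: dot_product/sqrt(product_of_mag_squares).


dot = 27. |a|^2 = 22, |b|^2 = 53. cos = 27/sqrt(1166).

27/sqrt(1166)


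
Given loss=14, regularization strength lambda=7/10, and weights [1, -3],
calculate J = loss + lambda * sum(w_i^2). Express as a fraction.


L2 sq norm = sum(w^2) = 10. J = 14 + 7/10 * 10 = 21.

21


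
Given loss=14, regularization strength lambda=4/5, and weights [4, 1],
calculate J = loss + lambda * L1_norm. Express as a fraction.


L1 norm = sum(|w|) = 5. J = 14 + 4/5 * 5 = 18.

18


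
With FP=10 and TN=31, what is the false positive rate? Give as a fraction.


FPR = FP / (FP + TN) = 10 / 41 = 10/41.

10/41


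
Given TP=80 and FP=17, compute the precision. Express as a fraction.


Precision = TP / (TP + FP) = 80 / 97 = 80/97.

80/97


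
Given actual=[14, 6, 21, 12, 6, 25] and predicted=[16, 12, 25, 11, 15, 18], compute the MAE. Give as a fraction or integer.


MAE = (1/6) * (|14-16|=2 + |6-12|=6 + |21-25|=4 + |12-11|=1 + |6-15|=9 + |25-18|=7). Sum = 29. MAE = 29/6.

29/6


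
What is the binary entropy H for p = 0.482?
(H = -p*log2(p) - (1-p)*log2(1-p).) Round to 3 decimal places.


H = -0.482*log2(0.482) - 0.518*log2(0.518) = 0.999.

0.999


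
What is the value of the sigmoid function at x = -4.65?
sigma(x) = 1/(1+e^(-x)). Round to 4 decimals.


sigma(-4.65) = 1/(1+e^(4.65)) = 1/(1+104.584986) = 1/105.584986 = 0.0095.

0.0095


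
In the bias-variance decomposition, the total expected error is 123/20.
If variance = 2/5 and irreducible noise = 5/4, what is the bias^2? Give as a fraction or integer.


Total error = bias^2 + variance + irreducible noise. So bias^2 = 123/20 - 2/5 - 5/4 = 9/2.

9/2


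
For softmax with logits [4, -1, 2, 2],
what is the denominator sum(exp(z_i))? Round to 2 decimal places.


Denom = e^4=54.5982 + e^-1=0.3679 + e^2=7.3891 + e^2=7.3891. Sum = 69.7443, which rounds to 69.74.

69.74


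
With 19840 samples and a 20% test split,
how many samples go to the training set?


Test set = 19840 * 20% = 3968. Training set = 19840 - 3968 = 15872.

15872


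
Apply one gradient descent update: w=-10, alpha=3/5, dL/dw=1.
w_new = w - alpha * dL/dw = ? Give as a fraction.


w_new = -10 - 3/5 * 1 = -10 - 3/5 = -53/5.

-53/5


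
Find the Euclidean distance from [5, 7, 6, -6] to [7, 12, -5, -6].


d = sqrt(sum of squared differences). (5-7)^2=4, (7-12)^2=25, (6--5)^2=121, (-6--6)^2=0. Sum = 150.

sqrt(150)


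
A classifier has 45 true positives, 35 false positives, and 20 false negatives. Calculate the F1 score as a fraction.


Precision = 45/80 = 9/16. Recall = 45/65 = 9/13. F1 = 2*P*R/(P+R) = 18/29.

18/29


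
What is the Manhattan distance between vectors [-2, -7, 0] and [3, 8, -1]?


d = sum of absolute differences: |-2-3|=5 + |-7-8|=15 + |0--1|=1 = 21.

21


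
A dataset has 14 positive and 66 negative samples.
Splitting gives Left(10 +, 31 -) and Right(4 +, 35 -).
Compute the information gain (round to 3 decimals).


H(parent) = 0.6690. H(left) = 0.8015, H(right) = 0.4771. Weighted = (41/80)*0.8015 + (39/80)*0.4771 = 0.6434. IG = 0.6690 - 0.6434 = 0.0256, which rounds to 0.026.

0.026


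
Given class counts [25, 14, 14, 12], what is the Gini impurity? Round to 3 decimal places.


Total = 65. Proportions: 25/65, 14/65, 14/65, 12/65. sum(p_i^2) = 0.2748. Gini = 1 - 0.2748 = 0.7252, which rounds to 0.725.

0.725


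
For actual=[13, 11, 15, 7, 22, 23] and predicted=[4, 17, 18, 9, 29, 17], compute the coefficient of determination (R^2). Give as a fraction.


Mean(y) = 91/6. SS_res = 215. SS_tot = 1181/6. R^2 = 1 - 215/(1181/6) = -109/1181.

-109/1181


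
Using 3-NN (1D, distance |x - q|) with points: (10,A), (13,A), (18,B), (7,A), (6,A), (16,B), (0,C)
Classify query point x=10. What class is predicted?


Distances: |10-10|=0, |13-10|=3, |18-10|=8, |7-10|=3, |6-10|=4, |16-10|=6, |0-10|=10. 3 nearest: (10,A), (13,A), (7,A). Counts: {'A': 3}. Majority class: A.

A


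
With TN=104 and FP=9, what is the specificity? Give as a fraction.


Specificity = TN / (TN + FP) = 104 / 113 = 104/113.

104/113


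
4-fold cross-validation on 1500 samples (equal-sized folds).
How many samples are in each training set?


Each validation fold has 1500/4 = 375 samples. Training set = 1500 - 375 = 1125.

1125


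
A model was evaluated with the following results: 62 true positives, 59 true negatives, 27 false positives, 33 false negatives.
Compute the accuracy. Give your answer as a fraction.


Accuracy = (TP + TN) / (TP + TN + FP + FN) = (62 + 59) / 181 = 121/181.

121/181


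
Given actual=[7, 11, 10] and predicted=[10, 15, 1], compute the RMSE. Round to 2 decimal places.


MSE = 35.3333. RMSE = sqrt(35.3333) = 5.94.

5.94


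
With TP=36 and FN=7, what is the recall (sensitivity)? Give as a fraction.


Recall = TP / (TP + FN) = 36 / 43 = 36/43.

36/43


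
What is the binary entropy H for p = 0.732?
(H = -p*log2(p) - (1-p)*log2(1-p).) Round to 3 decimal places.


H = -0.732*log2(0.732) - 0.268*log2(0.268) = 0.839.

0.839


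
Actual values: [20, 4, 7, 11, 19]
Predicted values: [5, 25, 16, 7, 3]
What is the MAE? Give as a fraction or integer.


MAE = (1/5) * (|20-5|=15 + |4-25|=21 + |7-16|=9 + |11-7|=4 + |19-3|=16). Sum = 65. MAE = 13.

13


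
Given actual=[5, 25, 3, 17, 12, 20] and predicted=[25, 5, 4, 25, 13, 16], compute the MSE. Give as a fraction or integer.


MSE = (1/6) * ((5-25)^2=400 + (25-5)^2=400 + (3-4)^2=1 + (17-25)^2=64 + (12-13)^2=1 + (20-16)^2=16). Sum = 882. MSE = 147.

147


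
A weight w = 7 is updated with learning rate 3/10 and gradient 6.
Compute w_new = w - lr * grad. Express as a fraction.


w_new = 7 - 3/10 * 6 = 7 - 9/5 = 26/5.

26/5


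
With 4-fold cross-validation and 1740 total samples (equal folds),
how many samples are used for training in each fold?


Each validation fold has 1740/4 = 435 samples. Training set = 1740 - 435 = 1305.

1305


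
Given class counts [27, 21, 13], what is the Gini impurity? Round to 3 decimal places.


Total = 61. Proportions: 27/61, 21/61, 13/61. sum(p_i^2) = 0.3598. Gini = 1 - 0.3598 = 0.6402, which rounds to 0.640.

0.640


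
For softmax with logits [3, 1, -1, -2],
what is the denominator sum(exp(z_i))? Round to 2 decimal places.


Denom = e^3=20.0855 + e^1=2.7183 + e^-1=0.3679 + e^-2=0.1353. Sum = 23.3070, which rounds to 23.31.

23.31


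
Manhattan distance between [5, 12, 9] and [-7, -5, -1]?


d = sum of absolute differences: |5--7|=12 + |12--5|=17 + |9--1|=10 = 39.

39


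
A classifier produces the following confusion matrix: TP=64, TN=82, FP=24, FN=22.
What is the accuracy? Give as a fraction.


Accuracy = (TP + TN) / (TP + TN + FP + FN) = (64 + 82) / 192 = 73/96.

73/96


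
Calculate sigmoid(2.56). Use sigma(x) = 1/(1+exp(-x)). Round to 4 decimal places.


sigma(2.56) = 1/(1+e^(-2.56)) = 1/(1+0.077305) = 1/1.077305 = 0.9282.

0.9282


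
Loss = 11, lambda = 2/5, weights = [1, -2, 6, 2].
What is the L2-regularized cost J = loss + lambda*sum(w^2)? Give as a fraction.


L2 sq norm = sum(w^2) = 45. J = 11 + 2/5 * 45 = 29.

29


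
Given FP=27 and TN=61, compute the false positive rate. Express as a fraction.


FPR = FP / (FP + TN) = 27 / 88 = 27/88.

27/88


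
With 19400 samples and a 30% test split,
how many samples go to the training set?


Test set = 19400 * 30% = 5820. Training set = 19400 - 5820 = 13580.

13580


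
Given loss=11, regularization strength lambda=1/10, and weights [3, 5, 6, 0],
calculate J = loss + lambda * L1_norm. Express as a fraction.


L1 norm = sum(|w|) = 14. J = 11 + 1/10 * 14 = 62/5.

62/5


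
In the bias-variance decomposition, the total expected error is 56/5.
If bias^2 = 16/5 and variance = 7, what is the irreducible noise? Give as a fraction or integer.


Total error = bias^2 + variance + irreducible noise. So irreducible noise = 56/5 - 16/5 - 7 = 1.

1


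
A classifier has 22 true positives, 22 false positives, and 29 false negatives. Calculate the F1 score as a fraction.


Precision = 22/44 = 1/2. Recall = 22/51 = 22/51. F1 = 2*P*R/(P+R) = 44/95.

44/95


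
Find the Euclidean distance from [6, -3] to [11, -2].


d = sqrt(sum of squared differences). (6-11)^2=25, (-3--2)^2=1. Sum = 26.

sqrt(26)


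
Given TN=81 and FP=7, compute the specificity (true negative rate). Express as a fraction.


Specificity = TN / (TN + FP) = 81 / 88 = 81/88.

81/88


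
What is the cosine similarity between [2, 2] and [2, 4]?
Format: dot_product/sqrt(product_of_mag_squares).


dot = 12. |a|^2 = 8, |b|^2 = 20. cos = 12/sqrt(160).

12/sqrt(160)


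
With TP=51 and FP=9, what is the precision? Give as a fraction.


Precision = TP / (TP + FP) = 51 / 60 = 17/20.

17/20


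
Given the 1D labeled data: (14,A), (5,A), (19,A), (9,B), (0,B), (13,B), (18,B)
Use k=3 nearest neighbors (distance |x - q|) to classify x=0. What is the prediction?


Distances: |14-0|=14, |5-0|=5, |19-0|=19, |9-0|=9, |0-0|=0, |13-0|=13, |18-0|=18. 3 nearest: (0,B), (5,A), (9,B). Counts: {'B': 2, 'A': 1}. Majority class: B.

B


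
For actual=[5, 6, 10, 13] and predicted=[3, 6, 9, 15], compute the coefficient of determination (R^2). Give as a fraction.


Mean(y) = 17/2. SS_res = 9. SS_tot = 41. R^2 = 1 - 9/(41) = 32/41.

32/41


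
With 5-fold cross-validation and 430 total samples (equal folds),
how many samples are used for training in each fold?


Each validation fold has 430/5 = 86 samples. Training set = 430 - 86 = 344.

344


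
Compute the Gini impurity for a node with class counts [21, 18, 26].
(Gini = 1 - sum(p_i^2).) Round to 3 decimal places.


Total = 65. Proportions: 21/65, 18/65, 26/65. sum(p_i^2) = 0.3411. Gini = 1 - 0.3411 = 0.6589, which rounds to 0.659.

0.659


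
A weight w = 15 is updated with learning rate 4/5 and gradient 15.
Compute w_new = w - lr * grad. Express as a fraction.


w_new = 15 - 4/5 * 15 = 15 - 12 = 3.

3


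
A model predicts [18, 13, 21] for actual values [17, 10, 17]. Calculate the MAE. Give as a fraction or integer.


MAE = (1/3) * (|17-18|=1 + |10-13|=3 + |17-21|=4). Sum = 8. MAE = 8/3.

8/3


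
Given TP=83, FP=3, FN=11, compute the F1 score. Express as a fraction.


Precision = 83/86 = 83/86. Recall = 83/94 = 83/94. F1 = 2*P*R/(P+R) = 83/90.

83/90


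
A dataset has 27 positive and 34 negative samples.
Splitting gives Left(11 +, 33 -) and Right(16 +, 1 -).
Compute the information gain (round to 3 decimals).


H(parent) = 0.9905. H(left) = 0.8113, H(right) = 0.3228. Weighted = (44/61)*0.8113 + (17/61)*0.3228 = 0.6752. IG = 0.9905 - 0.6752 = 0.3153, which rounds to 0.315.

0.315


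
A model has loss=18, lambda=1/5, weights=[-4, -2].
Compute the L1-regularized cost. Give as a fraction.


L1 norm = sum(|w|) = 6. J = 18 + 1/5 * 6 = 96/5.

96/5


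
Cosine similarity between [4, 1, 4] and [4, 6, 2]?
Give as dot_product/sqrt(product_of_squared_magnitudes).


dot = 30. |a|^2 = 33, |b|^2 = 56. cos = 30/sqrt(1848).

30/sqrt(1848)


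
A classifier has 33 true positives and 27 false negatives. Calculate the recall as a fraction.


Recall = TP / (TP + FN) = 33 / 60 = 11/20.

11/20


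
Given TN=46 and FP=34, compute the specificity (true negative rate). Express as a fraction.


Specificity = TN / (TN + FP) = 46 / 80 = 23/40.

23/40


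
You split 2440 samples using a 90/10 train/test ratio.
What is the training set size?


Test set = 2440 * 10% = 244. Training set = 2440 - 244 = 2196.

2196


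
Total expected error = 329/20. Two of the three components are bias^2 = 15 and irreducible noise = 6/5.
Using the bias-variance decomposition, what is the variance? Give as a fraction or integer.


Total error = bias^2 + variance + irreducible noise. So variance = 329/20 - 15 - 6/5 = 1/4.

1/4


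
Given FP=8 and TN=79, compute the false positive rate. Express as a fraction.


FPR = FP / (FP + TN) = 8 / 87 = 8/87.

8/87


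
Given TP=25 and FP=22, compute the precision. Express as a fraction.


Precision = TP / (TP + FP) = 25 / 47 = 25/47.

25/47


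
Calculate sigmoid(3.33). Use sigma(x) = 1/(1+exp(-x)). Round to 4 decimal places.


sigma(3.33) = 1/(1+e^(-3.33)) = 1/(1+0.035793) = 1/1.035793 = 0.9654.

0.9654


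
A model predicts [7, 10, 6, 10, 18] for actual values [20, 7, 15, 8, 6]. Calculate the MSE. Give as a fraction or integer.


MSE = (1/5) * ((20-7)^2=169 + (7-10)^2=9 + (15-6)^2=81 + (8-10)^2=4 + (6-18)^2=144). Sum = 407. MSE = 407/5.

407/5


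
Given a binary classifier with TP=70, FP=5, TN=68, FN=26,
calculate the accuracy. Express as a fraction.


Accuracy = (TP + TN) / (TP + TN + FP + FN) = (70 + 68) / 169 = 138/169.

138/169


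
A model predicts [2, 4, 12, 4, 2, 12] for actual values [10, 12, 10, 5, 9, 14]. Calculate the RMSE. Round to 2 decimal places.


MSE = 31.0000. RMSE = sqrt(31.0000) = 5.57.

5.57


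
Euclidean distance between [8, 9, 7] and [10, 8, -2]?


d = sqrt(sum of squared differences). (8-10)^2=4, (9-8)^2=1, (7--2)^2=81. Sum = 86.

sqrt(86)


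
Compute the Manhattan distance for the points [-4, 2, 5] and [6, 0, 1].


d = sum of absolute differences: |-4-6|=10 + |2-0|=2 + |5-1|=4 = 16.

16


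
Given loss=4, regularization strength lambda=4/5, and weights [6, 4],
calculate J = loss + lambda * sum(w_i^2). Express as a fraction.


L2 sq norm = sum(w^2) = 52. J = 4 + 4/5 * 52 = 228/5.

228/5


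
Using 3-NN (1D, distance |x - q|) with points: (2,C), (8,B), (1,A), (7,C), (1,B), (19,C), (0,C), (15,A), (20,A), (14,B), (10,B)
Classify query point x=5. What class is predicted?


Distances: |2-5|=3, |8-5|=3, |1-5|=4, |7-5|=2, |1-5|=4, |19-5|=14, |0-5|=5, |15-5|=10, |20-5|=15, |14-5|=9, |10-5|=5. 3 nearest: (7,C), (8,B), (2,C). Counts: {'C': 2, 'B': 1}. Majority class: C.

C


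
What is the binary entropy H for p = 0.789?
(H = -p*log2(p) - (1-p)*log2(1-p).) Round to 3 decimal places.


H = -0.789*log2(0.789) - 0.211*log2(0.211) = 0.743.

0.743


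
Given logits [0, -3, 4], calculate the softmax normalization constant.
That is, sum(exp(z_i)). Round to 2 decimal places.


Denom = e^0=1.0000 + e^-3=0.0498 + e^4=54.5982. Sum = 55.6480, which rounds to 55.65.

55.65


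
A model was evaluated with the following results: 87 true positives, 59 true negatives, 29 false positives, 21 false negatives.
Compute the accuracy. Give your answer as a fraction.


Accuracy = (TP + TN) / (TP + TN + FP + FN) = (87 + 59) / 196 = 73/98.

73/98


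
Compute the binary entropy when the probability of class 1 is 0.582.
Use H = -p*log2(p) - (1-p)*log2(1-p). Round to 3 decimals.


H = -0.582*log2(0.582) - 0.418*log2(0.418) = 0.981.

0.981


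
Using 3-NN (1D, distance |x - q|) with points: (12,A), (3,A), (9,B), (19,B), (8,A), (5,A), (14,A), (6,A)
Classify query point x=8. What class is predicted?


Distances: |12-8|=4, |3-8|=5, |9-8|=1, |19-8|=11, |8-8|=0, |5-8|=3, |14-8|=6, |6-8|=2. 3 nearest: (8,A), (9,B), (6,A). Counts: {'A': 2, 'B': 1}. Majority class: A.

A


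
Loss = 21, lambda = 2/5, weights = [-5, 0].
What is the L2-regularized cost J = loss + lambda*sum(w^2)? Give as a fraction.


L2 sq norm = sum(w^2) = 25. J = 21 + 2/5 * 25 = 31.

31


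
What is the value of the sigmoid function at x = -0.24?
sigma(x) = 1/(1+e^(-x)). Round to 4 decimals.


sigma(-0.24) = 1/(1+e^(0.24)) = 1/(1+1.271249) = 1/2.271249 = 0.4403.

0.4403


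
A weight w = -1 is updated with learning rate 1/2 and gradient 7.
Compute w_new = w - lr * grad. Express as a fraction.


w_new = -1 - 1/2 * 7 = -1 - 7/2 = -9/2.

-9/2


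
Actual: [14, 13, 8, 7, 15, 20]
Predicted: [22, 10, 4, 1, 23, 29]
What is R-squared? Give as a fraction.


Mean(y) = 77/6. SS_res = 270. SS_tot = 689/6. R^2 = 1 - 270/(689/6) = -931/689.

-931/689


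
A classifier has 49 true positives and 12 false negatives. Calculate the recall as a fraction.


Recall = TP / (TP + FN) = 49 / 61 = 49/61.

49/61


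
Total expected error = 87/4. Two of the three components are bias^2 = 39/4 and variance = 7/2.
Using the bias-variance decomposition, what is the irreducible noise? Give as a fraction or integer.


Total error = bias^2 + variance + irreducible noise. So irreducible noise = 87/4 - 39/4 - 7/2 = 17/2.

17/2


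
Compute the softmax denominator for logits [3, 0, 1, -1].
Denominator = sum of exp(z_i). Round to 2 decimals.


Denom = e^3=20.0855 + e^0=1.0000 + e^1=2.7183 + e^-1=0.3679. Sum = 24.1717, which rounds to 24.17.

24.17


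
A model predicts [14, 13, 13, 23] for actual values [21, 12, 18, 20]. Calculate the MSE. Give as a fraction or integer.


MSE = (1/4) * ((21-14)^2=49 + (12-13)^2=1 + (18-13)^2=25 + (20-23)^2=9). Sum = 84. MSE = 21.

21


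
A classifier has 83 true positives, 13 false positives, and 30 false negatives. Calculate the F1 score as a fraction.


Precision = 83/96 = 83/96. Recall = 83/113 = 83/113. F1 = 2*P*R/(P+R) = 166/209.

166/209


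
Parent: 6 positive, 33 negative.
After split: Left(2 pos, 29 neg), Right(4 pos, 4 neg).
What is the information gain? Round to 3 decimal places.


H(parent) = 0.6194. H(left) = 0.3451, H(right) = 1.0000. Weighted = (31/39)*0.3451 + (8/39)*1.0000 = 0.4794. IG = 0.6194 - 0.4794 = 0.1400, which rounds to 0.140.

0.140


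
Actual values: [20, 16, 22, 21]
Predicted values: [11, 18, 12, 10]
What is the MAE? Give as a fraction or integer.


MAE = (1/4) * (|20-11|=9 + |16-18|=2 + |22-12|=10 + |21-10|=11). Sum = 32. MAE = 8.

8


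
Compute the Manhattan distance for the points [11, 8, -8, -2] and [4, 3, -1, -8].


d = sum of absolute differences: |11-4|=7 + |8-3|=5 + |-8--1|=7 + |-2--8|=6 = 25.

25


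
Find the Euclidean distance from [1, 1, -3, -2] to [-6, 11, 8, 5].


d = sqrt(sum of squared differences). (1--6)^2=49, (1-11)^2=100, (-3-8)^2=121, (-2-5)^2=49. Sum = 319.

sqrt(319)


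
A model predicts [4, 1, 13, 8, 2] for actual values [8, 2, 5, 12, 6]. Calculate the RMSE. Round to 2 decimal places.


MSE = 22.6000. RMSE = sqrt(22.6000) = 4.75.

4.75


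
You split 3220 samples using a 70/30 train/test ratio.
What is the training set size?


Test set = 3220 * 30% = 966. Training set = 3220 - 966 = 2254.

2254


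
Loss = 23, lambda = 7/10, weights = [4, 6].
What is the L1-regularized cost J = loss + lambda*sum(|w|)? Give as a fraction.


L1 norm = sum(|w|) = 10. J = 23 + 7/10 * 10 = 30.

30


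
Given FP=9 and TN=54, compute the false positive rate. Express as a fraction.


FPR = FP / (FP + TN) = 9 / 63 = 1/7.

1/7


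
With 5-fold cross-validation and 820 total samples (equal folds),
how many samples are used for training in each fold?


Each validation fold has 820/5 = 164 samples. Training set = 820 - 164 = 656.

656


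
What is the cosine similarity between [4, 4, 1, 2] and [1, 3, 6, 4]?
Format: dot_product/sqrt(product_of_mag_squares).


dot = 30. |a|^2 = 37, |b|^2 = 62. cos = 30/sqrt(2294).

30/sqrt(2294)


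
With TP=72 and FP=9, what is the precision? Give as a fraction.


Precision = TP / (TP + FP) = 72 / 81 = 8/9.

8/9


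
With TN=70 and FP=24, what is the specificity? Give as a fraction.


Specificity = TN / (TN + FP) = 70 / 94 = 35/47.

35/47


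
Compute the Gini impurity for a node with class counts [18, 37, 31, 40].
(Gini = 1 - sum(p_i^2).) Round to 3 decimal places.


Total = 126. Proportions: 18/126, 37/126, 31/126, 40/126. sum(p_i^2) = 0.2680. Gini = 1 - 0.2680 = 0.7320, which rounds to 0.732.

0.732


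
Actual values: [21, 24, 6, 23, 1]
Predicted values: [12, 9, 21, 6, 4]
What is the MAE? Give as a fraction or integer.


MAE = (1/5) * (|21-12|=9 + |24-9|=15 + |6-21|=15 + |23-6|=17 + |1-4|=3). Sum = 59. MAE = 59/5.

59/5


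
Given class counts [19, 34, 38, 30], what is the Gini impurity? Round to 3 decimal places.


Total = 121. Proportions: 19/121, 34/121, 38/121, 30/121. sum(p_i^2) = 0.2637. Gini = 1 - 0.2637 = 0.7363, which rounds to 0.736.

0.736


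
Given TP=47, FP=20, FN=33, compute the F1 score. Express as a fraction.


Precision = 47/67 = 47/67. Recall = 47/80 = 47/80. F1 = 2*P*R/(P+R) = 94/147.

94/147


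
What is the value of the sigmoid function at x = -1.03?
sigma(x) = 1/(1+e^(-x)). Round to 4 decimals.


sigma(-1.03) = 1/(1+e^(1.03)) = 1/(1+2.801066) = 1/3.801066 = 0.2631.

0.2631


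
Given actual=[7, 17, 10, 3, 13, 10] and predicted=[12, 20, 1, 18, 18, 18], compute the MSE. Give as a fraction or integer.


MSE = (1/6) * ((7-12)^2=25 + (17-20)^2=9 + (10-1)^2=81 + (3-18)^2=225 + (13-18)^2=25 + (10-18)^2=64). Sum = 429. MSE = 143/2.

143/2


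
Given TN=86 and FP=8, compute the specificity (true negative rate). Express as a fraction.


Specificity = TN / (TN + FP) = 86 / 94 = 43/47.

43/47


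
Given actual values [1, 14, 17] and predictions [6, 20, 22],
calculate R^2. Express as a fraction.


Mean(y) = 32/3. SS_res = 86. SS_tot = 434/3. R^2 = 1 - 86/(434/3) = 88/217.

88/217


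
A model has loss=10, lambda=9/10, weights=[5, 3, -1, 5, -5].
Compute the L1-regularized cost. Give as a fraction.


L1 norm = sum(|w|) = 19. J = 10 + 9/10 * 19 = 271/10.

271/10


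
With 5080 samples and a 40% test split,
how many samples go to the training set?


Test set = 5080 * 40% = 2032. Training set = 5080 - 2032 = 3048.

3048


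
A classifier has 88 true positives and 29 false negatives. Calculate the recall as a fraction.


Recall = TP / (TP + FN) = 88 / 117 = 88/117.

88/117


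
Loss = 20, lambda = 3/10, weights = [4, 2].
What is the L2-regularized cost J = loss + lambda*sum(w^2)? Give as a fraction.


L2 sq norm = sum(w^2) = 20. J = 20 + 3/10 * 20 = 26.

26


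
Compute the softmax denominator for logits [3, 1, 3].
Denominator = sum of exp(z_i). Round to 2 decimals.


Denom = e^3=20.0855 + e^1=2.7183 + e^3=20.0855. Sum = 42.8893, which rounds to 42.89.

42.89


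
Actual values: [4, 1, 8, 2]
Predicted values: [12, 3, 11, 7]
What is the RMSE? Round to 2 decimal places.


MSE = 25.5000. RMSE = sqrt(25.5000) = 5.05.

5.05


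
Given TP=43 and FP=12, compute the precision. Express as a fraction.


Precision = TP / (TP + FP) = 43 / 55 = 43/55.

43/55


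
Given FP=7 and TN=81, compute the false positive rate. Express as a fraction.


FPR = FP / (FP + TN) = 7 / 88 = 7/88.

7/88


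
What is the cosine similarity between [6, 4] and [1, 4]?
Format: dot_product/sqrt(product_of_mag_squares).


dot = 22. |a|^2 = 52, |b|^2 = 17. cos = 22/sqrt(884).

22/sqrt(884)


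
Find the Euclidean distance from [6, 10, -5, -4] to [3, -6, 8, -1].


d = sqrt(sum of squared differences). (6-3)^2=9, (10--6)^2=256, (-5-8)^2=169, (-4--1)^2=9. Sum = 443.

sqrt(443)


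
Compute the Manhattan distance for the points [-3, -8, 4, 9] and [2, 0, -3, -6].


d = sum of absolute differences: |-3-2|=5 + |-8-0|=8 + |4--3|=7 + |9--6|=15 = 35.

35


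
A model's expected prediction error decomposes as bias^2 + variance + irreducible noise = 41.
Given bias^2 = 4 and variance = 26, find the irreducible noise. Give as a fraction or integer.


Total error = bias^2 + variance + irreducible noise. So irreducible noise = 41 - 4 - 26 = 11.

11


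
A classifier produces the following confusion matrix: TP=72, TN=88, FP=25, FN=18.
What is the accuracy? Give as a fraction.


Accuracy = (TP + TN) / (TP + TN + FP + FN) = (72 + 88) / 203 = 160/203.

160/203


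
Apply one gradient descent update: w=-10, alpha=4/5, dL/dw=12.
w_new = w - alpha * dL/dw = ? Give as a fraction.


w_new = -10 - 4/5 * 12 = -10 - 48/5 = -98/5.

-98/5


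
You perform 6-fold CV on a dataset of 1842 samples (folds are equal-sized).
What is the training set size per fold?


Each validation fold has 1842/6 = 307 samples. Training set = 1842 - 307 = 1535.

1535


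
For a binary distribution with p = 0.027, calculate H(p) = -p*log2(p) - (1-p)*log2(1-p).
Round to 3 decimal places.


H = -0.027*log2(0.027) - 0.973*log2(0.973) = 0.179.

0.179


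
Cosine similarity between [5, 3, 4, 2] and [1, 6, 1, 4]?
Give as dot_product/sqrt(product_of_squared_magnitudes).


dot = 35. |a|^2 = 54, |b|^2 = 54. cos = 35/sqrt(2916).

35/sqrt(2916)


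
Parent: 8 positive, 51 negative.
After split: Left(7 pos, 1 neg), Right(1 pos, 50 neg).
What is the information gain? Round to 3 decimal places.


H(parent) = 0.5726. H(left) = 0.5436, H(right) = 0.1392. Weighted = (8/59)*0.5436 + (51/59)*0.1392 = 0.1940. IG = 0.5726 - 0.1940 = 0.3786, which rounds to 0.379.

0.379


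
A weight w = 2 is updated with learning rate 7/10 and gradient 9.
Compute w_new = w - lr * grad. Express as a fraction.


w_new = 2 - 7/10 * 9 = 2 - 63/10 = -43/10.

-43/10


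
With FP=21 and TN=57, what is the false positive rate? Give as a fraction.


FPR = FP / (FP + TN) = 21 / 78 = 7/26.

7/26


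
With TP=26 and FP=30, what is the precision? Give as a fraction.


Precision = TP / (TP + FP) = 26 / 56 = 13/28.

13/28


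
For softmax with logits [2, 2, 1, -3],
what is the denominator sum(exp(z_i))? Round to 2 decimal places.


Denom = e^2=7.3891 + e^2=7.3891 + e^1=2.7183 + e^-3=0.0498. Sum = 17.5463, which rounds to 17.55.

17.55


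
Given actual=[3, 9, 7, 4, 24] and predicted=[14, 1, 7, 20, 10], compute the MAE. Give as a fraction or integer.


MAE = (1/5) * (|3-14|=11 + |9-1|=8 + |7-7|=0 + |4-20|=16 + |24-10|=14). Sum = 49. MAE = 49/5.

49/5


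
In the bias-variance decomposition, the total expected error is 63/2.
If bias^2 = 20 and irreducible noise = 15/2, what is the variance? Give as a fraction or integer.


Total error = bias^2 + variance + irreducible noise. So variance = 63/2 - 20 - 15/2 = 4.

4


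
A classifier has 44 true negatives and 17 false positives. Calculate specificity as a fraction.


Specificity = TN / (TN + FP) = 44 / 61 = 44/61.

44/61


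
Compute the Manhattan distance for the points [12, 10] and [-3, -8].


d = sum of absolute differences: |12--3|=15 + |10--8|=18 = 33.

33


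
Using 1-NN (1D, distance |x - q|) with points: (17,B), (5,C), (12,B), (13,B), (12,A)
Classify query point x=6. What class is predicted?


Distances: |17-6|=11, |5-6|=1, |12-6|=6, |13-6|=7, |12-6|=6. 1 nearest: (5,C). Counts: {'C': 1}. Majority class: C.

C


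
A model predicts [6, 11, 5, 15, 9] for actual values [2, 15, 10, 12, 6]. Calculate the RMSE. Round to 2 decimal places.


MSE = 15.0000. RMSE = sqrt(15.0000) = 3.87.

3.87


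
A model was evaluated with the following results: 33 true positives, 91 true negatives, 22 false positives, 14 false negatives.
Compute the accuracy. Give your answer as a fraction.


Accuracy = (TP + TN) / (TP + TN + FP + FN) = (33 + 91) / 160 = 31/40.

31/40


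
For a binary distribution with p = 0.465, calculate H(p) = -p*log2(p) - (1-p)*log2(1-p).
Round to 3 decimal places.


H = -0.465*log2(0.465) - 0.535*log2(0.535) = 0.996.

0.996


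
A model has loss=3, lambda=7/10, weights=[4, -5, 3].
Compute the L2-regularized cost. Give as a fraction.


L2 sq norm = sum(w^2) = 50. J = 3 + 7/10 * 50 = 38.

38


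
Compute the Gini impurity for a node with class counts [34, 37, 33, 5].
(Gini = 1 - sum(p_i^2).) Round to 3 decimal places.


Total = 109. Proportions: 34/109, 37/109, 33/109, 5/109. sum(p_i^2) = 0.3063. Gini = 1 - 0.3063 = 0.6937, which rounds to 0.694.

0.694


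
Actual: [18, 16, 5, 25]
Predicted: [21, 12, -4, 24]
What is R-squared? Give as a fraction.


Mean(y) = 16. SS_res = 107. SS_tot = 206. R^2 = 1 - 107/(206) = 99/206.

99/206


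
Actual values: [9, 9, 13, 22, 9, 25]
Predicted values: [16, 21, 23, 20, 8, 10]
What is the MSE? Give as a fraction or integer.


MSE = (1/6) * ((9-16)^2=49 + (9-21)^2=144 + (13-23)^2=100 + (22-20)^2=4 + (9-8)^2=1 + (25-10)^2=225). Sum = 523. MSE = 523/6.

523/6


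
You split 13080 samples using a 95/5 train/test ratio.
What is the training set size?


Test set = 13080 * 5% = 654. Training set = 13080 - 654 = 12426.

12426


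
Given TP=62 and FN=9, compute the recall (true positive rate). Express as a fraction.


Recall = TP / (TP + FN) = 62 / 71 = 62/71.

62/71


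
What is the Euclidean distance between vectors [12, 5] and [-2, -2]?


d = sqrt(sum of squared differences). (12--2)^2=196, (5--2)^2=49. Sum = 245.

sqrt(245)


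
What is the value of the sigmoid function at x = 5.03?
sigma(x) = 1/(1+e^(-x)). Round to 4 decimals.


sigma(5.03) = 1/(1+e^(-5.03)) = 1/(1+0.006539) = 1/1.006539 = 0.9935.

0.9935


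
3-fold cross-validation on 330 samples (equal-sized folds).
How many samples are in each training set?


Each validation fold has 330/3 = 110 samples. Training set = 330 - 110 = 220.

220


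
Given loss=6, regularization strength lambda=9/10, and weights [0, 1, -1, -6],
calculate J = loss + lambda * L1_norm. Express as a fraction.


L1 norm = sum(|w|) = 8. J = 6 + 9/10 * 8 = 66/5.

66/5


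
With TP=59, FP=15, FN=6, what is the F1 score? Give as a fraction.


Precision = 59/74 = 59/74. Recall = 59/65 = 59/65. F1 = 2*P*R/(P+R) = 118/139.

118/139


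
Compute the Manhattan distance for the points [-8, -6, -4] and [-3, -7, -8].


d = sum of absolute differences: |-8--3|=5 + |-6--7|=1 + |-4--8|=4 = 10.

10


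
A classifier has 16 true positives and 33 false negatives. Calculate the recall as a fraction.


Recall = TP / (TP + FN) = 16 / 49 = 16/49.

16/49


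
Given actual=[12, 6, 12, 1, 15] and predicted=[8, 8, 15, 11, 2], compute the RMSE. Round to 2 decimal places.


MSE = 59.6000. RMSE = sqrt(59.6000) = 7.72.

7.72


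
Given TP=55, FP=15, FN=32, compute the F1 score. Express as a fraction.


Precision = 55/70 = 11/14. Recall = 55/87 = 55/87. F1 = 2*P*R/(P+R) = 110/157.

110/157


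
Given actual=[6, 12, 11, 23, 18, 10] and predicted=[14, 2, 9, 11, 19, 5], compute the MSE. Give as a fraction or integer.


MSE = (1/6) * ((6-14)^2=64 + (12-2)^2=100 + (11-9)^2=4 + (23-11)^2=144 + (18-19)^2=1 + (10-5)^2=25). Sum = 338. MSE = 169/3.

169/3


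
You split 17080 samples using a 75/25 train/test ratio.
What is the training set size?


Test set = 17080 * 25% = 4270. Training set = 17080 - 4270 = 12810.

12810


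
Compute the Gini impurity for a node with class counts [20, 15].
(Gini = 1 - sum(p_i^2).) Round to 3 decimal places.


Total = 35. Proportions: 20/35, 15/35. sum(p_i^2) = 0.5102. Gini = 1 - 0.5102 = 0.4898, which rounds to 0.490.

0.490


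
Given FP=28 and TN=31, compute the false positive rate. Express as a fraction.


FPR = FP / (FP + TN) = 28 / 59 = 28/59.

28/59


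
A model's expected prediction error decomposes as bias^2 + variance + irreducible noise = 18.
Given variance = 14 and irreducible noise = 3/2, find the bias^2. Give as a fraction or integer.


Total error = bias^2 + variance + irreducible noise. So bias^2 = 18 - 14 - 3/2 = 5/2.

5/2


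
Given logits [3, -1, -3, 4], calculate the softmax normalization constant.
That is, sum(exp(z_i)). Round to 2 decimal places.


Denom = e^3=20.0855 + e^-1=0.3679 + e^-3=0.0498 + e^4=54.5982. Sum = 75.1014, which rounds to 75.10.

75.10


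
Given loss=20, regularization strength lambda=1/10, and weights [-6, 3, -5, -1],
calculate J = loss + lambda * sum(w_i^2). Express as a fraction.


L2 sq norm = sum(w^2) = 71. J = 20 + 1/10 * 71 = 271/10.

271/10


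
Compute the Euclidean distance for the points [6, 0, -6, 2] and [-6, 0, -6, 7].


d = sqrt(sum of squared differences). (6--6)^2=144, (0-0)^2=0, (-6--6)^2=0, (2-7)^2=25. Sum = 169.

13


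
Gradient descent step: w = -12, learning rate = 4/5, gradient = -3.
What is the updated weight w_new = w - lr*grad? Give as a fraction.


w_new = -12 - 4/5 * -3 = -12 - -12/5 = -48/5.

-48/5


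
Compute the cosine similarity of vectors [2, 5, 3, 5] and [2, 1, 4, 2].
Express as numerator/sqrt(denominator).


dot = 31. |a|^2 = 63, |b|^2 = 25. cos = 31/sqrt(1575).

31/sqrt(1575)


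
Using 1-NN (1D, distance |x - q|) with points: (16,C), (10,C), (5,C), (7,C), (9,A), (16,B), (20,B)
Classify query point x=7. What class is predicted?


Distances: |16-7|=9, |10-7|=3, |5-7|=2, |7-7|=0, |9-7|=2, |16-7|=9, |20-7|=13. 1 nearest: (7,C). Counts: {'C': 1}. Majority class: C.

C


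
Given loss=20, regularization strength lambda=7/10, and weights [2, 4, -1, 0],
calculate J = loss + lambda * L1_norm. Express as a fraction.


L1 norm = sum(|w|) = 7. J = 20 + 7/10 * 7 = 249/10.

249/10


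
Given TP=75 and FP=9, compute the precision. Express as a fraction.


Precision = TP / (TP + FP) = 75 / 84 = 25/28.

25/28


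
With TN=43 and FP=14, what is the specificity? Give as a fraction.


Specificity = TN / (TN + FP) = 43 / 57 = 43/57.

43/57


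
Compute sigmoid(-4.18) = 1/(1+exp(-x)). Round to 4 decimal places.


sigma(-4.18) = 1/(1+e^(4.18)) = 1/(1+65.365853) = 1/66.365853 = 0.0151.

0.0151


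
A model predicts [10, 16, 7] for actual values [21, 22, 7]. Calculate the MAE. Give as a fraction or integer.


MAE = (1/3) * (|21-10|=11 + |22-16|=6 + |7-7|=0). Sum = 17. MAE = 17/3.

17/3


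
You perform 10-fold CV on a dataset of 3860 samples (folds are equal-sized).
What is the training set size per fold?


Each validation fold has 3860/10 = 386 samples. Training set = 3860 - 386 = 3474.

3474


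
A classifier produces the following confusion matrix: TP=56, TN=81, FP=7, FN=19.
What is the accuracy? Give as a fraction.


Accuracy = (TP + TN) / (TP + TN + FP + FN) = (56 + 81) / 163 = 137/163.

137/163


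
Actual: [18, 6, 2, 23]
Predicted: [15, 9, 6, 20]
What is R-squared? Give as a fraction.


Mean(y) = 49/4. SS_res = 43. SS_tot = 1171/4. R^2 = 1 - 43/(1171/4) = 999/1171.

999/1171


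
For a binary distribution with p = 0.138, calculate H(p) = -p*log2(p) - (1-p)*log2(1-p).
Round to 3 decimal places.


H = -0.138*log2(0.138) - 0.862*log2(0.862) = 0.579.

0.579


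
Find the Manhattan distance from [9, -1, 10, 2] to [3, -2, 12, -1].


d = sum of absolute differences: |9-3|=6 + |-1--2|=1 + |10-12|=2 + |2--1|=3 = 12.

12


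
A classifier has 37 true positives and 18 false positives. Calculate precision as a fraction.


Precision = TP / (TP + FP) = 37 / 55 = 37/55.

37/55


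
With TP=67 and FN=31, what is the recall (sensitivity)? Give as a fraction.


Recall = TP / (TP + FN) = 67 / 98 = 67/98.

67/98


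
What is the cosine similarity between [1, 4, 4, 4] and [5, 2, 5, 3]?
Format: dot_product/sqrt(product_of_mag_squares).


dot = 45. |a|^2 = 49, |b|^2 = 63. cos = 45/sqrt(3087).

45/sqrt(3087)


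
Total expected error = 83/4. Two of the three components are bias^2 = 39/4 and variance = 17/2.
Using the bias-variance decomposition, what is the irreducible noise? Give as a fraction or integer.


Total error = bias^2 + variance + irreducible noise. So irreducible noise = 83/4 - 39/4 - 17/2 = 5/2.

5/2


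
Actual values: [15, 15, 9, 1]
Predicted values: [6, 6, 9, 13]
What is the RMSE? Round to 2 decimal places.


MSE = 76.5000. RMSE = sqrt(76.5000) = 8.75.

8.75


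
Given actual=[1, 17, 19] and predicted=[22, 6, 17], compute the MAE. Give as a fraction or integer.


MAE = (1/3) * (|1-22|=21 + |17-6|=11 + |19-17|=2). Sum = 34. MAE = 34/3.

34/3


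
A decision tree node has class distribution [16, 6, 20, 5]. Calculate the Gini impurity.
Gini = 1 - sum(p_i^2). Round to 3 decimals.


Total = 47. Proportions: 16/47, 6/47, 20/47, 5/47. sum(p_i^2) = 0.3246. Gini = 1 - 0.3246 = 0.6754, which rounds to 0.675.

0.675


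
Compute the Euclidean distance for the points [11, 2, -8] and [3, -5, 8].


d = sqrt(sum of squared differences). (11-3)^2=64, (2--5)^2=49, (-8-8)^2=256. Sum = 369.

sqrt(369)


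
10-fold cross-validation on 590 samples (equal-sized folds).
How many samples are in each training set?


Each validation fold has 590/10 = 59 samples. Training set = 590 - 59 = 531.

531


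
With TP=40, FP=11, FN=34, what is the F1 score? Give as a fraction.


Precision = 40/51 = 40/51. Recall = 40/74 = 20/37. F1 = 2*P*R/(P+R) = 16/25.

16/25


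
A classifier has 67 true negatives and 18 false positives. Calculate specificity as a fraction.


Specificity = TN / (TN + FP) = 67 / 85 = 67/85.

67/85


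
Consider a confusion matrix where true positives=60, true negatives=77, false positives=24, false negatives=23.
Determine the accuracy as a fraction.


Accuracy = (TP + TN) / (TP + TN + FP + FN) = (60 + 77) / 184 = 137/184.

137/184


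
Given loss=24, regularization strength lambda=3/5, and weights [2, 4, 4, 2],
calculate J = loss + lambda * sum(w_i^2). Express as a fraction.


L2 sq norm = sum(w^2) = 40. J = 24 + 3/5 * 40 = 48.

48


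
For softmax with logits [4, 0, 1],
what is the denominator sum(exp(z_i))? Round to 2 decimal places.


Denom = e^4=54.5982 + e^0=1.0000 + e^1=2.7183. Sum = 58.3165, which rounds to 58.32.

58.32


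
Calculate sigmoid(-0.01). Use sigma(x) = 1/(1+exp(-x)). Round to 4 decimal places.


sigma(-0.01) = 1/(1+e^(0.01)) = 1/(1+1.010050) = 1/2.010050 = 0.4975.

0.4975


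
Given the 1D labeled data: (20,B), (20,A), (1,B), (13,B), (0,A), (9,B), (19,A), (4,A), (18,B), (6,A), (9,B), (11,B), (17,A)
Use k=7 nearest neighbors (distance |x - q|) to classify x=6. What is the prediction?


Distances: |20-6|=14, |20-6|=14, |1-6|=5, |13-6|=7, |0-6|=6, |9-6|=3, |19-6|=13, |4-6|=2, |18-6|=12, |6-6|=0, |9-6|=3, |11-6|=5, |17-6|=11. 7 nearest: (6,A), (4,A), (9,B), (9,B), (1,B), (11,B), (0,A). Counts: {'A': 3, 'B': 4}. Majority class: B.

B


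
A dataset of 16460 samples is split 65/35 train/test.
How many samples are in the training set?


Test set = 16460 * 35% = 5761. Training set = 16460 - 5761 = 10699.

10699


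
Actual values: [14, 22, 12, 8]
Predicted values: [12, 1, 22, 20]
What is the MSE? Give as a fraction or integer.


MSE = (1/4) * ((14-12)^2=4 + (22-1)^2=441 + (12-22)^2=100 + (8-20)^2=144). Sum = 689. MSE = 689/4.

689/4


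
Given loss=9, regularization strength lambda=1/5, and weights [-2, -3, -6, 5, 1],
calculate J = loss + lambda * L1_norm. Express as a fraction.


L1 norm = sum(|w|) = 17. J = 9 + 1/5 * 17 = 62/5.

62/5
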